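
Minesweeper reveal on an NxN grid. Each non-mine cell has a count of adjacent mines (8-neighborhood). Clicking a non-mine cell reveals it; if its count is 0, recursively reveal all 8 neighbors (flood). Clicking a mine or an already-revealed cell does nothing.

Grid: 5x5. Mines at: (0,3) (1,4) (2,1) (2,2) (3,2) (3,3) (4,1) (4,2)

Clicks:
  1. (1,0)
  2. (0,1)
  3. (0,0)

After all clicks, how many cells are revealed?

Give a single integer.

Answer: 6

Derivation:
Click 1 (1,0) count=1: revealed 1 new [(1,0)] -> total=1
Click 2 (0,1) count=0: revealed 5 new [(0,0) (0,1) (0,2) (1,1) (1,2)] -> total=6
Click 3 (0,0) count=0: revealed 0 new [(none)] -> total=6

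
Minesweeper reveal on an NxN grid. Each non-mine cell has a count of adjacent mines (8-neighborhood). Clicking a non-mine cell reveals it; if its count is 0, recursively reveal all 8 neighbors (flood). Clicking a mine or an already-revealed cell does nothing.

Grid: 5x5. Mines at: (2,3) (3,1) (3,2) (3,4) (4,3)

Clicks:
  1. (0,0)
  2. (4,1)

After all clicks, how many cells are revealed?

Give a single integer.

Click 1 (0,0) count=0: revealed 13 new [(0,0) (0,1) (0,2) (0,3) (0,4) (1,0) (1,1) (1,2) (1,3) (1,4) (2,0) (2,1) (2,2)] -> total=13
Click 2 (4,1) count=2: revealed 1 new [(4,1)] -> total=14

Answer: 14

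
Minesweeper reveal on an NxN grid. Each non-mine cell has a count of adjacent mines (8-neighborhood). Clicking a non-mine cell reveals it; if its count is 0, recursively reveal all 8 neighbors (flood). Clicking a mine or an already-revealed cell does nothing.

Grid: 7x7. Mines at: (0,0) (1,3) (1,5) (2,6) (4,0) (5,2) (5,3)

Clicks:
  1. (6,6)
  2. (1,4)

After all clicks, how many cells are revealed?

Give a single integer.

Answer: 29

Derivation:
Click 1 (6,6) count=0: revealed 28 new [(1,0) (1,1) (1,2) (2,0) (2,1) (2,2) (2,3) (2,4) (2,5) (3,0) (3,1) (3,2) (3,3) (3,4) (3,5) (3,6) (4,1) (4,2) (4,3) (4,4) (4,5) (4,6) (5,4) (5,5) (5,6) (6,4) (6,5) (6,6)] -> total=28
Click 2 (1,4) count=2: revealed 1 new [(1,4)] -> total=29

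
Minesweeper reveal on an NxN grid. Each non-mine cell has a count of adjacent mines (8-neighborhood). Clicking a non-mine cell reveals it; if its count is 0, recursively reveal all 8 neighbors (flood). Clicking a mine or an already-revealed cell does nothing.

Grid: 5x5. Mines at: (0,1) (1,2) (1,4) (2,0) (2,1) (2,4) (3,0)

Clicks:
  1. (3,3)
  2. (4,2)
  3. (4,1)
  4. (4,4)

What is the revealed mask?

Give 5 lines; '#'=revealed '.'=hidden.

Click 1 (3,3) count=1: revealed 1 new [(3,3)] -> total=1
Click 2 (4,2) count=0: revealed 7 new [(3,1) (3,2) (3,4) (4,1) (4,2) (4,3) (4,4)] -> total=8
Click 3 (4,1) count=1: revealed 0 new [(none)] -> total=8
Click 4 (4,4) count=0: revealed 0 new [(none)] -> total=8

Answer: .....
.....
.....
.####
.####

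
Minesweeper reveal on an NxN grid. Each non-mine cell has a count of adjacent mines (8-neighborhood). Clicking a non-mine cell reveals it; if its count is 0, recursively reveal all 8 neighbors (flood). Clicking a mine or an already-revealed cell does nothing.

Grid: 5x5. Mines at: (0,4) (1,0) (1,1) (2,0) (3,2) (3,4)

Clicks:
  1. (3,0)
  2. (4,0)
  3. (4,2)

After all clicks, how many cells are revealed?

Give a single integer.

Answer: 5

Derivation:
Click 1 (3,0) count=1: revealed 1 new [(3,0)] -> total=1
Click 2 (4,0) count=0: revealed 3 new [(3,1) (4,0) (4,1)] -> total=4
Click 3 (4,2) count=1: revealed 1 new [(4,2)] -> total=5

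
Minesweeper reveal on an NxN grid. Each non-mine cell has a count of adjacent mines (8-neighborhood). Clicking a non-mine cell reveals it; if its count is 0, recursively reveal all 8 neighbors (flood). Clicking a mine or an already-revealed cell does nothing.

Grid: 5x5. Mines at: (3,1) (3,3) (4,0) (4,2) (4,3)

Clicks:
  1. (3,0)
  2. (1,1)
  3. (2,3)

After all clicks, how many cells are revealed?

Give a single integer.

Click 1 (3,0) count=2: revealed 1 new [(3,0)] -> total=1
Click 2 (1,1) count=0: revealed 15 new [(0,0) (0,1) (0,2) (0,3) (0,4) (1,0) (1,1) (1,2) (1,3) (1,4) (2,0) (2,1) (2,2) (2,3) (2,4)] -> total=16
Click 3 (2,3) count=1: revealed 0 new [(none)] -> total=16

Answer: 16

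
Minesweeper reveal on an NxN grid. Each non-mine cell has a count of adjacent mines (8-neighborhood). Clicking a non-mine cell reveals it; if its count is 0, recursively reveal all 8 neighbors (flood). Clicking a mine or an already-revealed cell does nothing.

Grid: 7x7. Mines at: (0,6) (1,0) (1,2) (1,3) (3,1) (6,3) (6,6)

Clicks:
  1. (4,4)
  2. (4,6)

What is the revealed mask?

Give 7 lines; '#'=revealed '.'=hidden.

Answer: .......
....###
..#####
..#####
..#####
..#####
.......

Derivation:
Click 1 (4,4) count=0: revealed 23 new [(1,4) (1,5) (1,6) (2,2) (2,3) (2,4) (2,5) (2,6) (3,2) (3,3) (3,4) (3,5) (3,6) (4,2) (4,3) (4,4) (4,5) (4,6) (5,2) (5,3) (5,4) (5,5) (5,6)] -> total=23
Click 2 (4,6) count=0: revealed 0 new [(none)] -> total=23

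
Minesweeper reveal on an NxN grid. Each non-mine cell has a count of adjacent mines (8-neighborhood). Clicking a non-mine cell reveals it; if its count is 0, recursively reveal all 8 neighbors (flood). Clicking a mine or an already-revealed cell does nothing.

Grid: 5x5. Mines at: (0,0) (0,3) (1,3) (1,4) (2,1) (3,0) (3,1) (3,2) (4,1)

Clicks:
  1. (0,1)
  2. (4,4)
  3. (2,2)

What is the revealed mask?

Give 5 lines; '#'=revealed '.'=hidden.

Answer: .#...
.....
..###
...##
...##

Derivation:
Click 1 (0,1) count=1: revealed 1 new [(0,1)] -> total=1
Click 2 (4,4) count=0: revealed 6 new [(2,3) (2,4) (3,3) (3,4) (4,3) (4,4)] -> total=7
Click 3 (2,2) count=4: revealed 1 new [(2,2)] -> total=8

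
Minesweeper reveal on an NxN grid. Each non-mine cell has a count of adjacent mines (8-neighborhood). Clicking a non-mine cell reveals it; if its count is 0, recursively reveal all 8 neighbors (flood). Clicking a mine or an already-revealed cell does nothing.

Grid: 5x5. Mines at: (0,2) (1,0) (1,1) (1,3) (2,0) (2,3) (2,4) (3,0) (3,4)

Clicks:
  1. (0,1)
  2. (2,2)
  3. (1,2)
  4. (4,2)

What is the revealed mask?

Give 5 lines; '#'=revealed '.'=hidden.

Answer: .#...
..#..
..#..
.###.
.###.

Derivation:
Click 1 (0,1) count=3: revealed 1 new [(0,1)] -> total=1
Click 2 (2,2) count=3: revealed 1 new [(2,2)] -> total=2
Click 3 (1,2) count=4: revealed 1 new [(1,2)] -> total=3
Click 4 (4,2) count=0: revealed 6 new [(3,1) (3,2) (3,3) (4,1) (4,2) (4,3)] -> total=9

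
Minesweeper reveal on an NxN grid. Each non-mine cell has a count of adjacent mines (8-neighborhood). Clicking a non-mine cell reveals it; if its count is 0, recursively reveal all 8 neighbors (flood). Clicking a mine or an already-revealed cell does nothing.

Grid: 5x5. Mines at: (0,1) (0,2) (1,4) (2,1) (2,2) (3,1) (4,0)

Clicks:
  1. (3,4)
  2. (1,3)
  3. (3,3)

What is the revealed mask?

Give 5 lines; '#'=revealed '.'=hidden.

Click 1 (3,4) count=0: revealed 8 new [(2,3) (2,4) (3,2) (3,3) (3,4) (4,2) (4,3) (4,4)] -> total=8
Click 2 (1,3) count=3: revealed 1 new [(1,3)] -> total=9
Click 3 (3,3) count=1: revealed 0 new [(none)] -> total=9

Answer: .....
...#.
...##
..###
..###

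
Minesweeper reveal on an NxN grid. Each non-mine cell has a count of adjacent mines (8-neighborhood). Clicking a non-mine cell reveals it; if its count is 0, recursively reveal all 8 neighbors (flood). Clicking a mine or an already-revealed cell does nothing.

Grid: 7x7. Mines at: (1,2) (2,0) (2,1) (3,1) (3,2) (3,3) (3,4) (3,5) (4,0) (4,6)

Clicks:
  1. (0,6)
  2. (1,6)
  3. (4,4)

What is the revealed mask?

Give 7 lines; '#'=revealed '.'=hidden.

Answer: ...####
...####
...####
.......
....#..
.......
.......

Derivation:
Click 1 (0,6) count=0: revealed 12 new [(0,3) (0,4) (0,5) (0,6) (1,3) (1,4) (1,5) (1,6) (2,3) (2,4) (2,5) (2,6)] -> total=12
Click 2 (1,6) count=0: revealed 0 new [(none)] -> total=12
Click 3 (4,4) count=3: revealed 1 new [(4,4)] -> total=13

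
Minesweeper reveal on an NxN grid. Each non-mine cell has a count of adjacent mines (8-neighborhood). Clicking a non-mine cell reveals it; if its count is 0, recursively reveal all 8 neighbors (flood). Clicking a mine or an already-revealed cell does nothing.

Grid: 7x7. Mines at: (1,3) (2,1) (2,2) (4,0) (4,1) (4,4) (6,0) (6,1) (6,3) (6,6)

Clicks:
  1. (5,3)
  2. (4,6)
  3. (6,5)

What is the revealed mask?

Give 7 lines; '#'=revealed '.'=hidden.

Click 1 (5,3) count=2: revealed 1 new [(5,3)] -> total=1
Click 2 (4,6) count=0: revealed 16 new [(0,4) (0,5) (0,6) (1,4) (1,5) (1,6) (2,4) (2,5) (2,6) (3,4) (3,5) (3,6) (4,5) (4,6) (5,5) (5,6)] -> total=17
Click 3 (6,5) count=1: revealed 1 new [(6,5)] -> total=18

Answer: ....###
....###
....###
....###
.....##
...#.##
.....#.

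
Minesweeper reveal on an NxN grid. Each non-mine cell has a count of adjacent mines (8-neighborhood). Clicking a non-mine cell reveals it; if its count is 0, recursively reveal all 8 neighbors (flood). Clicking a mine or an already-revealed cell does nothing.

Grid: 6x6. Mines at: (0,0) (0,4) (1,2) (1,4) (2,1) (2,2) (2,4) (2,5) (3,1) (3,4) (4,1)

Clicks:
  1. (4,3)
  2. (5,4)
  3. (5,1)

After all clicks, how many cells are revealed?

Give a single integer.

Answer: 9

Derivation:
Click 1 (4,3) count=1: revealed 1 new [(4,3)] -> total=1
Click 2 (5,4) count=0: revealed 7 new [(4,2) (4,4) (4,5) (5,2) (5,3) (5,4) (5,5)] -> total=8
Click 3 (5,1) count=1: revealed 1 new [(5,1)] -> total=9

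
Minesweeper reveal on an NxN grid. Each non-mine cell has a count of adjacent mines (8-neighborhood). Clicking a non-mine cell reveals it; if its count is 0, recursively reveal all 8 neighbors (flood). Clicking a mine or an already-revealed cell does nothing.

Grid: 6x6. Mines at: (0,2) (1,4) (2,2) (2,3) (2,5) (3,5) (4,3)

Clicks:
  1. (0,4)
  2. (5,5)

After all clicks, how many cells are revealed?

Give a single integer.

Click 1 (0,4) count=1: revealed 1 new [(0,4)] -> total=1
Click 2 (5,5) count=0: revealed 4 new [(4,4) (4,5) (5,4) (5,5)] -> total=5

Answer: 5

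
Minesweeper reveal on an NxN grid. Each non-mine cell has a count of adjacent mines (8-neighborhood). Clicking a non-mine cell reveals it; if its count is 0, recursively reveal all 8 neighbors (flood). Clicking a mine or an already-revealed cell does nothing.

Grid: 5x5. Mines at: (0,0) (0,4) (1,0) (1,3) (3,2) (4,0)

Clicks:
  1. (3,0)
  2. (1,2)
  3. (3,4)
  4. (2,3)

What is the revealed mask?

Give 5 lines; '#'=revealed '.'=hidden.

Answer: .....
..#..
...##
#..##
...##

Derivation:
Click 1 (3,0) count=1: revealed 1 new [(3,0)] -> total=1
Click 2 (1,2) count=1: revealed 1 new [(1,2)] -> total=2
Click 3 (3,4) count=0: revealed 6 new [(2,3) (2,4) (3,3) (3,4) (4,3) (4,4)] -> total=8
Click 4 (2,3) count=2: revealed 0 new [(none)] -> total=8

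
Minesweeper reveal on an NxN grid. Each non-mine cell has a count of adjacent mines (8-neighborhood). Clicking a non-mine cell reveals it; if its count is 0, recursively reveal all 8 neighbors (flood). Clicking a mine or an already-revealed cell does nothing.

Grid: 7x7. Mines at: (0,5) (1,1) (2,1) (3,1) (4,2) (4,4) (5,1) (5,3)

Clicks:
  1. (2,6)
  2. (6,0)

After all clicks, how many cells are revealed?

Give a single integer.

Click 1 (2,6) count=0: revealed 26 new [(0,2) (0,3) (0,4) (1,2) (1,3) (1,4) (1,5) (1,6) (2,2) (2,3) (2,4) (2,5) (2,6) (3,2) (3,3) (3,4) (3,5) (3,6) (4,5) (4,6) (5,4) (5,5) (5,6) (6,4) (6,5) (6,6)] -> total=26
Click 2 (6,0) count=1: revealed 1 new [(6,0)] -> total=27

Answer: 27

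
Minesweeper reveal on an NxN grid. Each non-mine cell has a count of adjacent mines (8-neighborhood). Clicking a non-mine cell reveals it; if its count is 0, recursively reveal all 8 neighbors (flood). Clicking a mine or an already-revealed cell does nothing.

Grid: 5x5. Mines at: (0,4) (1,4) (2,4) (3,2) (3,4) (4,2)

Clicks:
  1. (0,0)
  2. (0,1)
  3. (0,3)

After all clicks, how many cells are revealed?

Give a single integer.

Answer: 16

Derivation:
Click 1 (0,0) count=0: revealed 16 new [(0,0) (0,1) (0,2) (0,3) (1,0) (1,1) (1,2) (1,3) (2,0) (2,1) (2,2) (2,3) (3,0) (3,1) (4,0) (4,1)] -> total=16
Click 2 (0,1) count=0: revealed 0 new [(none)] -> total=16
Click 3 (0,3) count=2: revealed 0 new [(none)] -> total=16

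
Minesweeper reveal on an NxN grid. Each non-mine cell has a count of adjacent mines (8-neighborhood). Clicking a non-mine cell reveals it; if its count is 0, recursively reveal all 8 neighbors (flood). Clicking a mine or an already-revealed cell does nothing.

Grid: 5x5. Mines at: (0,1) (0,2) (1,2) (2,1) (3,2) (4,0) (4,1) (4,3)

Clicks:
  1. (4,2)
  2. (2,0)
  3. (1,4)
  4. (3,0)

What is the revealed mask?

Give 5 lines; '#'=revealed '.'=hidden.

Click 1 (4,2) count=3: revealed 1 new [(4,2)] -> total=1
Click 2 (2,0) count=1: revealed 1 new [(2,0)] -> total=2
Click 3 (1,4) count=0: revealed 8 new [(0,3) (0,4) (1,3) (1,4) (2,3) (2,4) (3,3) (3,4)] -> total=10
Click 4 (3,0) count=3: revealed 1 new [(3,0)] -> total=11

Answer: ...##
...##
#..##
#..##
..#..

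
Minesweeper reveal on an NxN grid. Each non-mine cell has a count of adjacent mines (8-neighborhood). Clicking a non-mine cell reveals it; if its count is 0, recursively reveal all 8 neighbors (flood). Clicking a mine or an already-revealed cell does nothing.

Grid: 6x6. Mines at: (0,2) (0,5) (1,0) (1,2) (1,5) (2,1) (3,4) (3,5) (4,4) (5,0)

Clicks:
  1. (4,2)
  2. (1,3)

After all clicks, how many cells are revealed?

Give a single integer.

Click 1 (4,2) count=0: revealed 9 new [(3,1) (3,2) (3,3) (4,1) (4,2) (4,3) (5,1) (5,2) (5,3)] -> total=9
Click 2 (1,3) count=2: revealed 1 new [(1,3)] -> total=10

Answer: 10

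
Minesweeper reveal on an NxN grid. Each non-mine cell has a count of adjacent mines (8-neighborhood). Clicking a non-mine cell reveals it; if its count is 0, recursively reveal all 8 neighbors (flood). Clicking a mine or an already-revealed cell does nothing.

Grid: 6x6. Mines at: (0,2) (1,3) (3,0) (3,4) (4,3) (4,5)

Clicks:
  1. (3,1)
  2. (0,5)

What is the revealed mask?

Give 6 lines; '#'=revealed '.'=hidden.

Click 1 (3,1) count=1: revealed 1 new [(3,1)] -> total=1
Click 2 (0,5) count=0: revealed 6 new [(0,4) (0,5) (1,4) (1,5) (2,4) (2,5)] -> total=7

Answer: ....##
....##
....##
.#....
......
......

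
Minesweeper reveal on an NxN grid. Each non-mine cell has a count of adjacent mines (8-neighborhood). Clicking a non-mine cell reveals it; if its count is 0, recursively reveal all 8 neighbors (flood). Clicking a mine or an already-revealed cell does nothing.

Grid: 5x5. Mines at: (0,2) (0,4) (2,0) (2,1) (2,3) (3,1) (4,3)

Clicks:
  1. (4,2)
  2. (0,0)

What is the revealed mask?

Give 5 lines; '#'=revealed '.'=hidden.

Click 1 (4,2) count=2: revealed 1 new [(4,2)] -> total=1
Click 2 (0,0) count=0: revealed 4 new [(0,0) (0,1) (1,0) (1,1)] -> total=5

Answer: ##...
##...
.....
.....
..#..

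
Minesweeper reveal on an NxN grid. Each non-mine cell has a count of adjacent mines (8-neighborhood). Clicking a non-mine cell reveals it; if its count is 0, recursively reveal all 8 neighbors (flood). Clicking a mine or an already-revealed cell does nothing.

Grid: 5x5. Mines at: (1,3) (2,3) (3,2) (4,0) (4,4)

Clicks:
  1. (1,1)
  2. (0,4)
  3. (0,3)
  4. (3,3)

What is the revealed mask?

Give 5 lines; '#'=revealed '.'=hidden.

Answer: #####
###..
###..
##.#.
.....

Derivation:
Click 1 (1,1) count=0: revealed 11 new [(0,0) (0,1) (0,2) (1,0) (1,1) (1,2) (2,0) (2,1) (2,2) (3,0) (3,1)] -> total=11
Click 2 (0,4) count=1: revealed 1 new [(0,4)] -> total=12
Click 3 (0,3) count=1: revealed 1 new [(0,3)] -> total=13
Click 4 (3,3) count=3: revealed 1 new [(3,3)] -> total=14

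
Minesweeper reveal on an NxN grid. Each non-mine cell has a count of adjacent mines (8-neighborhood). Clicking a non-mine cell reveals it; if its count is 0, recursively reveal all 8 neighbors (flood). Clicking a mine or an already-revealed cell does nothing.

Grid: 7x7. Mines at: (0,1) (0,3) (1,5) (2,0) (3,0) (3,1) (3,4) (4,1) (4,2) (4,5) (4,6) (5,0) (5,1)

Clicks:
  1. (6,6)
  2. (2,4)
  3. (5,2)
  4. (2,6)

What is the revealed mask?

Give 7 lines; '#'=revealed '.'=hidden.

Click 1 (6,6) count=0: revealed 10 new [(5,2) (5,3) (5,4) (5,5) (5,6) (6,2) (6,3) (6,4) (6,5) (6,6)] -> total=10
Click 2 (2,4) count=2: revealed 1 new [(2,4)] -> total=11
Click 3 (5,2) count=3: revealed 0 new [(none)] -> total=11
Click 4 (2,6) count=1: revealed 1 new [(2,6)] -> total=12

Answer: .......
.......
....#.#
.......
.......
..#####
..#####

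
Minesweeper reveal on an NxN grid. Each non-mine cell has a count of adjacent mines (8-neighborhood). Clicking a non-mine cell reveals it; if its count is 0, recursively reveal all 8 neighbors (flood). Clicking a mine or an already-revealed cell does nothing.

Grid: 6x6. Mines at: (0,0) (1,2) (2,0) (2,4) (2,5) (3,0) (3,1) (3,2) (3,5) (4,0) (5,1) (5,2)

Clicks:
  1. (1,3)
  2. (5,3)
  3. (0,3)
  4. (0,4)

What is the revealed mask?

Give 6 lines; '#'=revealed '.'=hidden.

Click 1 (1,3) count=2: revealed 1 new [(1,3)] -> total=1
Click 2 (5,3) count=1: revealed 1 new [(5,3)] -> total=2
Click 3 (0,3) count=1: revealed 1 new [(0,3)] -> total=3
Click 4 (0,4) count=0: revealed 4 new [(0,4) (0,5) (1,4) (1,5)] -> total=7

Answer: ...###
...###
......
......
......
...#..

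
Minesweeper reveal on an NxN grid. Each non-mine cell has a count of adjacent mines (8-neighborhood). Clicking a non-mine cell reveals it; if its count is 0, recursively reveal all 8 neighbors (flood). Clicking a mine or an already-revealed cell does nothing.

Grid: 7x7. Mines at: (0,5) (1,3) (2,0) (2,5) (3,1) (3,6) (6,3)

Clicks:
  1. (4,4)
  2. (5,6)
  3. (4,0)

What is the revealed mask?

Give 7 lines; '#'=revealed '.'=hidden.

Click 1 (4,4) count=0: revealed 20 new [(2,2) (2,3) (2,4) (3,2) (3,3) (3,4) (3,5) (4,2) (4,3) (4,4) (4,5) (4,6) (5,2) (5,3) (5,4) (5,5) (5,6) (6,4) (6,5) (6,6)] -> total=20
Click 2 (5,6) count=0: revealed 0 new [(none)] -> total=20
Click 3 (4,0) count=1: revealed 1 new [(4,0)] -> total=21

Answer: .......
.......
..###..
..####.
#.#####
..#####
....###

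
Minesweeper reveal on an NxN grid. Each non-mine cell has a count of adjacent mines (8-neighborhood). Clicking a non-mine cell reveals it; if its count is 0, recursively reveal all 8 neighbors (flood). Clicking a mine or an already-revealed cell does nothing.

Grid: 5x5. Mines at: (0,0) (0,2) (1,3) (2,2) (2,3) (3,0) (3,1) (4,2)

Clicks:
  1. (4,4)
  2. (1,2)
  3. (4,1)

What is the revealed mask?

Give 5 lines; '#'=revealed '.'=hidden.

Click 1 (4,4) count=0: revealed 4 new [(3,3) (3,4) (4,3) (4,4)] -> total=4
Click 2 (1,2) count=4: revealed 1 new [(1,2)] -> total=5
Click 3 (4,1) count=3: revealed 1 new [(4,1)] -> total=6

Answer: .....
..#..
.....
...##
.#.##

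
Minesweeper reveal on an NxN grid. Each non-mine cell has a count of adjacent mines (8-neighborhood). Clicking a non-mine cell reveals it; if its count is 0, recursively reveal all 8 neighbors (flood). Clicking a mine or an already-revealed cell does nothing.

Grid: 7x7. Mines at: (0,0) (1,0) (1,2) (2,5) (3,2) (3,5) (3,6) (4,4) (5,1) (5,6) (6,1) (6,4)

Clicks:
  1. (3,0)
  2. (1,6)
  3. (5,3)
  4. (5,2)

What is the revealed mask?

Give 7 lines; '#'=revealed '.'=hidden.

Click 1 (3,0) count=0: revealed 6 new [(2,0) (2,1) (3,0) (3,1) (4,0) (4,1)] -> total=6
Click 2 (1,6) count=1: revealed 1 new [(1,6)] -> total=7
Click 3 (5,3) count=2: revealed 1 new [(5,3)] -> total=8
Click 4 (5,2) count=2: revealed 1 new [(5,2)] -> total=9

Answer: .......
......#
##.....
##.....
##.....
..##...
.......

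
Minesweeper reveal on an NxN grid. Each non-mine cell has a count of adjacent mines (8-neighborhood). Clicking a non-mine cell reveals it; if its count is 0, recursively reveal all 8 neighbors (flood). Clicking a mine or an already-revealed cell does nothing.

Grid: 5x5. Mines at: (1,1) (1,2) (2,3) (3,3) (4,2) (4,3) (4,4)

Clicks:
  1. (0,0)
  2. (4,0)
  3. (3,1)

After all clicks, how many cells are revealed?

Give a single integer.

Click 1 (0,0) count=1: revealed 1 new [(0,0)] -> total=1
Click 2 (4,0) count=0: revealed 6 new [(2,0) (2,1) (3,0) (3,1) (4,0) (4,1)] -> total=7
Click 3 (3,1) count=1: revealed 0 new [(none)] -> total=7

Answer: 7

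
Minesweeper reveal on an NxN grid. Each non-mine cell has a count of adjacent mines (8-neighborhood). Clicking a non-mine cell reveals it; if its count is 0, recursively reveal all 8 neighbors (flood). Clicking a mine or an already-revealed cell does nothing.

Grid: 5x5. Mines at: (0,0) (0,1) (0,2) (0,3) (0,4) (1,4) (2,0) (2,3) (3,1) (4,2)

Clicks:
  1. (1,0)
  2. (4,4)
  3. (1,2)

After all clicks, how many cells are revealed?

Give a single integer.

Answer: 6

Derivation:
Click 1 (1,0) count=3: revealed 1 new [(1,0)] -> total=1
Click 2 (4,4) count=0: revealed 4 new [(3,3) (3,4) (4,3) (4,4)] -> total=5
Click 3 (1,2) count=4: revealed 1 new [(1,2)] -> total=6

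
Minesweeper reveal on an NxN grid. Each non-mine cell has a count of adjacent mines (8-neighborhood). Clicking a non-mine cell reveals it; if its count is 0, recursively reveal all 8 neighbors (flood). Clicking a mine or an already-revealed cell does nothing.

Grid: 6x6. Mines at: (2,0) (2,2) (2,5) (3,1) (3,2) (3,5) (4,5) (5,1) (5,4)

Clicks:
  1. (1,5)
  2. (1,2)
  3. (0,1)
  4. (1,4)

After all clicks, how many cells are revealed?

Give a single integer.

Click 1 (1,5) count=1: revealed 1 new [(1,5)] -> total=1
Click 2 (1,2) count=1: revealed 1 new [(1,2)] -> total=2
Click 3 (0,1) count=0: revealed 10 new [(0,0) (0,1) (0,2) (0,3) (0,4) (0,5) (1,0) (1,1) (1,3) (1,4)] -> total=12
Click 4 (1,4) count=1: revealed 0 new [(none)] -> total=12

Answer: 12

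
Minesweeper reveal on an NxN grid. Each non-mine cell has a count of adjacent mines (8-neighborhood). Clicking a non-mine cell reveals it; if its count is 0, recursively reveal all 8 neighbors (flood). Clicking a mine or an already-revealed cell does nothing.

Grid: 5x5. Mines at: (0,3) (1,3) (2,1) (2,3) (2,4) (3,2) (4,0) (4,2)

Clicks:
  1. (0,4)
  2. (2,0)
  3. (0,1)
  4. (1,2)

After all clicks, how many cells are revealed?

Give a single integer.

Answer: 8

Derivation:
Click 1 (0,4) count=2: revealed 1 new [(0,4)] -> total=1
Click 2 (2,0) count=1: revealed 1 new [(2,0)] -> total=2
Click 3 (0,1) count=0: revealed 6 new [(0,0) (0,1) (0,2) (1,0) (1,1) (1,2)] -> total=8
Click 4 (1,2) count=4: revealed 0 new [(none)] -> total=8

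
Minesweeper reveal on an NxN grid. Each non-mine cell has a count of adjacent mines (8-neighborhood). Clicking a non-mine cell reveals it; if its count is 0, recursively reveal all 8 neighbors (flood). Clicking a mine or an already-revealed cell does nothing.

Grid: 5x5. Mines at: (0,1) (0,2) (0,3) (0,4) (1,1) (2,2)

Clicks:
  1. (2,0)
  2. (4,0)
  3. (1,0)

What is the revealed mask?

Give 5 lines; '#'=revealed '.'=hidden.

Click 1 (2,0) count=1: revealed 1 new [(2,0)] -> total=1
Click 2 (4,0) count=0: revealed 15 new [(1,3) (1,4) (2,1) (2,3) (2,4) (3,0) (3,1) (3,2) (3,3) (3,4) (4,0) (4,1) (4,2) (4,3) (4,4)] -> total=16
Click 3 (1,0) count=2: revealed 1 new [(1,0)] -> total=17

Answer: .....
#..##
##.##
#####
#####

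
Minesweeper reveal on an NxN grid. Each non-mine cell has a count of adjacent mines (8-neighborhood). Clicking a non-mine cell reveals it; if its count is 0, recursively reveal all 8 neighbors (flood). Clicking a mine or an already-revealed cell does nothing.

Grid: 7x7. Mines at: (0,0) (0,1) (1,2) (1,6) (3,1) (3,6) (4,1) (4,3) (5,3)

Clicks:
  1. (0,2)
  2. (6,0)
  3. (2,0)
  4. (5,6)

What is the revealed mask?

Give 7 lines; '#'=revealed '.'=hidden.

Answer: ..#....
.......
#......
.......
....###
###.###
###.###

Derivation:
Click 1 (0,2) count=2: revealed 1 new [(0,2)] -> total=1
Click 2 (6,0) count=0: revealed 6 new [(5,0) (5,1) (5,2) (6,0) (6,1) (6,2)] -> total=7
Click 3 (2,0) count=1: revealed 1 new [(2,0)] -> total=8
Click 4 (5,6) count=0: revealed 9 new [(4,4) (4,5) (4,6) (5,4) (5,5) (5,6) (6,4) (6,5) (6,6)] -> total=17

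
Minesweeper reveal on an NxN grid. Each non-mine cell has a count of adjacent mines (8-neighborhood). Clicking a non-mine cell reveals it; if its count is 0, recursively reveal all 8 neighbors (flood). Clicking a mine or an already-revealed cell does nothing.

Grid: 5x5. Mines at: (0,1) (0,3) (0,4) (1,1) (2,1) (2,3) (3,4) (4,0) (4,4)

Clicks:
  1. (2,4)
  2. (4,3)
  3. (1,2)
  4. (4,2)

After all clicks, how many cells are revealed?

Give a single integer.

Click 1 (2,4) count=2: revealed 1 new [(2,4)] -> total=1
Click 2 (4,3) count=2: revealed 1 new [(4,3)] -> total=2
Click 3 (1,2) count=5: revealed 1 new [(1,2)] -> total=3
Click 4 (4,2) count=0: revealed 5 new [(3,1) (3,2) (3,3) (4,1) (4,2)] -> total=8

Answer: 8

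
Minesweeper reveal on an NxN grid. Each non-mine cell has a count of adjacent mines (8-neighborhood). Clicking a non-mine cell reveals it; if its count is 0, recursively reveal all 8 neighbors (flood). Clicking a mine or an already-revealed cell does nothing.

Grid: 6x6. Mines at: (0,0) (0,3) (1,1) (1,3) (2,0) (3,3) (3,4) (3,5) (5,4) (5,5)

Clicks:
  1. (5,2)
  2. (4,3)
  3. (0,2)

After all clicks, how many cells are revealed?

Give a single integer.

Answer: 12

Derivation:
Click 1 (5,2) count=0: revealed 11 new [(3,0) (3,1) (3,2) (4,0) (4,1) (4,2) (4,3) (5,0) (5,1) (5,2) (5,3)] -> total=11
Click 2 (4,3) count=3: revealed 0 new [(none)] -> total=11
Click 3 (0,2) count=3: revealed 1 new [(0,2)] -> total=12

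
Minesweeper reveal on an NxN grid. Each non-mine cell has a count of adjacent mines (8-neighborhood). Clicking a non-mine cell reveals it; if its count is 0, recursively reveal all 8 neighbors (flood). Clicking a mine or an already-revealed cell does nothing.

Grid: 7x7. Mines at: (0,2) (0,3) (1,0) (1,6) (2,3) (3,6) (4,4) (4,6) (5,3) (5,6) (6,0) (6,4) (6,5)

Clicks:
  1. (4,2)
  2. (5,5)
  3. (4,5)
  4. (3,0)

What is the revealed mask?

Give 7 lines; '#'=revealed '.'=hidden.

Click 1 (4,2) count=1: revealed 1 new [(4,2)] -> total=1
Click 2 (5,5) count=5: revealed 1 new [(5,5)] -> total=2
Click 3 (4,5) count=4: revealed 1 new [(4,5)] -> total=3
Click 4 (3,0) count=0: revealed 11 new [(2,0) (2,1) (2,2) (3,0) (3,1) (3,2) (4,0) (4,1) (5,0) (5,1) (5,2)] -> total=14

Answer: .......
.......
###....
###....
###..#.
###..#.
.......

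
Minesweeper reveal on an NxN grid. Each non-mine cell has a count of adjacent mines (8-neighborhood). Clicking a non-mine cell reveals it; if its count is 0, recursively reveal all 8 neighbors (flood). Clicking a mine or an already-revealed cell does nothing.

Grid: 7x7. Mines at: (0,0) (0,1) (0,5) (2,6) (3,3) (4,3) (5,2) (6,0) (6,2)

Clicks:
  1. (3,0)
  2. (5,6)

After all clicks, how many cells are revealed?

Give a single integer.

Click 1 (3,0) count=0: revealed 14 new [(1,0) (1,1) (1,2) (2,0) (2,1) (2,2) (3,0) (3,1) (3,2) (4,0) (4,1) (4,2) (5,0) (5,1)] -> total=14
Click 2 (5,6) count=0: revealed 14 new [(3,4) (3,5) (3,6) (4,4) (4,5) (4,6) (5,3) (5,4) (5,5) (5,6) (6,3) (6,4) (6,5) (6,6)] -> total=28

Answer: 28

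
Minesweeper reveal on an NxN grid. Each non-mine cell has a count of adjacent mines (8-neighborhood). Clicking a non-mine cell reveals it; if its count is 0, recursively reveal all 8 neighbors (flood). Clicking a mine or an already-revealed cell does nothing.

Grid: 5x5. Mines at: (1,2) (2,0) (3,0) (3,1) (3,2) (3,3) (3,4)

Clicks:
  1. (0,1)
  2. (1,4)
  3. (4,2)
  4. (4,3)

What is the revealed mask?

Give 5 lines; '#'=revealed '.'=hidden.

Answer: .#.##
...##
...##
.....
..##.

Derivation:
Click 1 (0,1) count=1: revealed 1 new [(0,1)] -> total=1
Click 2 (1,4) count=0: revealed 6 new [(0,3) (0,4) (1,3) (1,4) (2,3) (2,4)] -> total=7
Click 3 (4,2) count=3: revealed 1 new [(4,2)] -> total=8
Click 4 (4,3) count=3: revealed 1 new [(4,3)] -> total=9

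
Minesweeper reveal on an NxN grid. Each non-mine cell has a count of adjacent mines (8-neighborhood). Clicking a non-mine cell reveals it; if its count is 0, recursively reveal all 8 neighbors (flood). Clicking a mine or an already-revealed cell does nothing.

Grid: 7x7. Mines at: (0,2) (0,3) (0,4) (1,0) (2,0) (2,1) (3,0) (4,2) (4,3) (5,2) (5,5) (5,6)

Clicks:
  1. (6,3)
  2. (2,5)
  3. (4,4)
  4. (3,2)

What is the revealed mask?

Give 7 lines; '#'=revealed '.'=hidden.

Answer: .....##
..#####
..#####
..#####
....###
.......
...#...

Derivation:
Click 1 (6,3) count=1: revealed 1 new [(6,3)] -> total=1
Click 2 (2,5) count=0: revealed 20 new [(0,5) (0,6) (1,2) (1,3) (1,4) (1,5) (1,6) (2,2) (2,3) (2,4) (2,5) (2,6) (3,2) (3,3) (3,4) (3,5) (3,6) (4,4) (4,5) (4,6)] -> total=21
Click 3 (4,4) count=2: revealed 0 new [(none)] -> total=21
Click 4 (3,2) count=3: revealed 0 new [(none)] -> total=21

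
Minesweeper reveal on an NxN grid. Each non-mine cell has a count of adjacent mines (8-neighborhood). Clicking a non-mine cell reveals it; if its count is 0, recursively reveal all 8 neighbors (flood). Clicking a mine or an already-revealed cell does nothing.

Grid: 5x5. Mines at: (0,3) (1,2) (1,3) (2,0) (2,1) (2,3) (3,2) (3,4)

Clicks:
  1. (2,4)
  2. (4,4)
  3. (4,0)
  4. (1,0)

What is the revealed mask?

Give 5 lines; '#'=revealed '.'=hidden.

Click 1 (2,4) count=3: revealed 1 new [(2,4)] -> total=1
Click 2 (4,4) count=1: revealed 1 new [(4,4)] -> total=2
Click 3 (4,0) count=0: revealed 4 new [(3,0) (3,1) (4,0) (4,1)] -> total=6
Click 4 (1,0) count=2: revealed 1 new [(1,0)] -> total=7

Answer: .....
#....
....#
##...
##..#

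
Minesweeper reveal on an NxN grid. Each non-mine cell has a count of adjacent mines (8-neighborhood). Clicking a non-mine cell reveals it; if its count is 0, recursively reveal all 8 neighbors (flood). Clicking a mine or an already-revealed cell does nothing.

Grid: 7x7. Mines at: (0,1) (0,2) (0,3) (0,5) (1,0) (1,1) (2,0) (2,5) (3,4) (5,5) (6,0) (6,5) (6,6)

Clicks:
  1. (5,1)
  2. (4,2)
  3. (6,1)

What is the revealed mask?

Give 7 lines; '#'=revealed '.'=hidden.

Answer: .......
.......
.###...
####...
#####..
#####..
.####..

Derivation:
Click 1 (5,1) count=1: revealed 1 new [(5,1)] -> total=1
Click 2 (4,2) count=0: revealed 20 new [(2,1) (2,2) (2,3) (3,0) (3,1) (3,2) (3,3) (4,0) (4,1) (4,2) (4,3) (4,4) (5,0) (5,2) (5,3) (5,4) (6,1) (6,2) (6,3) (6,4)] -> total=21
Click 3 (6,1) count=1: revealed 0 new [(none)] -> total=21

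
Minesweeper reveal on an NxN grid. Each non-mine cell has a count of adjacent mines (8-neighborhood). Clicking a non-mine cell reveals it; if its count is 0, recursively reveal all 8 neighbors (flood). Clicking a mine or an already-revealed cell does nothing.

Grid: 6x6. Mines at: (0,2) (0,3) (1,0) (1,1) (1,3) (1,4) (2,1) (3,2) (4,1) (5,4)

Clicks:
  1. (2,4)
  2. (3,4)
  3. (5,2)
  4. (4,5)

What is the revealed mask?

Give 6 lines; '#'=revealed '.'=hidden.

Answer: ......
......
...###
...###
...###
..#...

Derivation:
Click 1 (2,4) count=2: revealed 1 new [(2,4)] -> total=1
Click 2 (3,4) count=0: revealed 8 new [(2,3) (2,5) (3,3) (3,4) (3,5) (4,3) (4,4) (4,5)] -> total=9
Click 3 (5,2) count=1: revealed 1 new [(5,2)] -> total=10
Click 4 (4,5) count=1: revealed 0 new [(none)] -> total=10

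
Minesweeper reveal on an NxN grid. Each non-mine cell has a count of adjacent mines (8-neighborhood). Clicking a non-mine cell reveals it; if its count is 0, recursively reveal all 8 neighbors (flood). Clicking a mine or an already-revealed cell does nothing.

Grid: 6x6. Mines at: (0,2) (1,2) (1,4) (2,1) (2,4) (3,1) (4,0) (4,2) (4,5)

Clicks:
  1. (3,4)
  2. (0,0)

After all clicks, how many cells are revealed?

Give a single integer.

Answer: 5

Derivation:
Click 1 (3,4) count=2: revealed 1 new [(3,4)] -> total=1
Click 2 (0,0) count=0: revealed 4 new [(0,0) (0,1) (1,0) (1,1)] -> total=5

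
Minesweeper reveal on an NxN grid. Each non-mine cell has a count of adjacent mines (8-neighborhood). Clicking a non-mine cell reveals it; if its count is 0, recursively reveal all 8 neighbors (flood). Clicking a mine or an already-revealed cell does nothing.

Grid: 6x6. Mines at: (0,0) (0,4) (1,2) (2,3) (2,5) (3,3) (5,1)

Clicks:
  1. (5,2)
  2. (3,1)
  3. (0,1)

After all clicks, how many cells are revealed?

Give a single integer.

Click 1 (5,2) count=1: revealed 1 new [(5,2)] -> total=1
Click 2 (3,1) count=0: revealed 11 new [(1,0) (1,1) (2,0) (2,1) (2,2) (3,0) (3,1) (3,2) (4,0) (4,1) (4,2)] -> total=12
Click 3 (0,1) count=2: revealed 1 new [(0,1)] -> total=13

Answer: 13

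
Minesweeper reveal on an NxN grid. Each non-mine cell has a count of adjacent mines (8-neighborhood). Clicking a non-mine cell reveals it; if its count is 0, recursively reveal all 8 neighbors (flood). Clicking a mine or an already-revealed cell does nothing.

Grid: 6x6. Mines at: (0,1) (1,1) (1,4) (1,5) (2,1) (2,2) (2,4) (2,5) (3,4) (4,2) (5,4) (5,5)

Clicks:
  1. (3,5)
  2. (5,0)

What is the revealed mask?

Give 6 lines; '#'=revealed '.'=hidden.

Answer: ......
......
......
##...#
##....
##....

Derivation:
Click 1 (3,5) count=3: revealed 1 new [(3,5)] -> total=1
Click 2 (5,0) count=0: revealed 6 new [(3,0) (3,1) (4,0) (4,1) (5,0) (5,1)] -> total=7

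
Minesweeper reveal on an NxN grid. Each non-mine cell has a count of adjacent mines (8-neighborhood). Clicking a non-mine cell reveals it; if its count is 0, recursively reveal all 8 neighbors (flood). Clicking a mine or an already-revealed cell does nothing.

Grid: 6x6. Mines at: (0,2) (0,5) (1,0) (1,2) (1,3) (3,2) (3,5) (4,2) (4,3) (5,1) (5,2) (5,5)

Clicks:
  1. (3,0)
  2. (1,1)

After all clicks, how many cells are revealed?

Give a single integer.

Answer: 7

Derivation:
Click 1 (3,0) count=0: revealed 6 new [(2,0) (2,1) (3,0) (3,1) (4,0) (4,1)] -> total=6
Click 2 (1,1) count=3: revealed 1 new [(1,1)] -> total=7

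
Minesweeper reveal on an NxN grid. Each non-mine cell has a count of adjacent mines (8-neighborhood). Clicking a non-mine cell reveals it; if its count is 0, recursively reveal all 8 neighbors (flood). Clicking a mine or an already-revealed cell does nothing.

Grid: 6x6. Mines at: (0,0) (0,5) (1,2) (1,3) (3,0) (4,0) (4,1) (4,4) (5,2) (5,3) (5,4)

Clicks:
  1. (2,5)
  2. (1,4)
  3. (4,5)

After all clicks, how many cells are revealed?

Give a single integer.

Click 1 (2,5) count=0: revealed 6 new [(1,4) (1,5) (2,4) (2,5) (3,4) (3,5)] -> total=6
Click 2 (1,4) count=2: revealed 0 new [(none)] -> total=6
Click 3 (4,5) count=2: revealed 1 new [(4,5)] -> total=7

Answer: 7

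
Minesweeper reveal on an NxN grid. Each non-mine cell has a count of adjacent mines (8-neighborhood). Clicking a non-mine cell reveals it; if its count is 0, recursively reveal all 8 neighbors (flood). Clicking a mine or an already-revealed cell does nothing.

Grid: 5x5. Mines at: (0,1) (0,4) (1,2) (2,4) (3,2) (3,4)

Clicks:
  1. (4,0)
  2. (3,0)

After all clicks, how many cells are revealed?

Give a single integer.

Click 1 (4,0) count=0: revealed 8 new [(1,0) (1,1) (2,0) (2,1) (3,0) (3,1) (4,0) (4,1)] -> total=8
Click 2 (3,0) count=0: revealed 0 new [(none)] -> total=8

Answer: 8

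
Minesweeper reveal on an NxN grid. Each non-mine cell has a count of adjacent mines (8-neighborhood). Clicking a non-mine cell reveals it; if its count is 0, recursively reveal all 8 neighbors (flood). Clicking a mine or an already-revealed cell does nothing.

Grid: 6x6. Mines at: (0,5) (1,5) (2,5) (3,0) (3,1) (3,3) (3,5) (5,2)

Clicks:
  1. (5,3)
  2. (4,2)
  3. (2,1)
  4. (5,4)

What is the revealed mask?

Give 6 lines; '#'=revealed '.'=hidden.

Click 1 (5,3) count=1: revealed 1 new [(5,3)] -> total=1
Click 2 (4,2) count=3: revealed 1 new [(4,2)] -> total=2
Click 3 (2,1) count=2: revealed 1 new [(2,1)] -> total=3
Click 4 (5,4) count=0: revealed 5 new [(4,3) (4,4) (4,5) (5,4) (5,5)] -> total=8

Answer: ......
......
.#....
......
..####
...###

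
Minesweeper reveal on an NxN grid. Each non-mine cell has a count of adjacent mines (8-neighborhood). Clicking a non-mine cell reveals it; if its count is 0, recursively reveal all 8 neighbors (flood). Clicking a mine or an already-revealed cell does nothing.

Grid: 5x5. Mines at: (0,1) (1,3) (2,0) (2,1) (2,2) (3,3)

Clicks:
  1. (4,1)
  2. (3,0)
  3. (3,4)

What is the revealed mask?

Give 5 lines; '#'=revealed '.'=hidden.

Answer: .....
.....
.....
###.#
###..

Derivation:
Click 1 (4,1) count=0: revealed 6 new [(3,0) (3,1) (3,2) (4,0) (4,1) (4,2)] -> total=6
Click 2 (3,0) count=2: revealed 0 new [(none)] -> total=6
Click 3 (3,4) count=1: revealed 1 new [(3,4)] -> total=7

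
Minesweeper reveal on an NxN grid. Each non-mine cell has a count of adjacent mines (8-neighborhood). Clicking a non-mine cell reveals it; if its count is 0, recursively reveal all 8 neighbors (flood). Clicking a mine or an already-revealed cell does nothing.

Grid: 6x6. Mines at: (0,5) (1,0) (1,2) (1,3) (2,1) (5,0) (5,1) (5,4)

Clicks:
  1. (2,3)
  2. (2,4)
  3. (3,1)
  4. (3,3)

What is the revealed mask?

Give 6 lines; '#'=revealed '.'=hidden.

Click 1 (2,3) count=2: revealed 1 new [(2,3)] -> total=1
Click 2 (2,4) count=1: revealed 1 new [(2,4)] -> total=2
Click 3 (3,1) count=1: revealed 1 new [(3,1)] -> total=3
Click 4 (3,3) count=0: revealed 12 new [(1,4) (1,5) (2,2) (2,5) (3,2) (3,3) (3,4) (3,5) (4,2) (4,3) (4,4) (4,5)] -> total=15

Answer: ......
....##
..####
.#####
..####
......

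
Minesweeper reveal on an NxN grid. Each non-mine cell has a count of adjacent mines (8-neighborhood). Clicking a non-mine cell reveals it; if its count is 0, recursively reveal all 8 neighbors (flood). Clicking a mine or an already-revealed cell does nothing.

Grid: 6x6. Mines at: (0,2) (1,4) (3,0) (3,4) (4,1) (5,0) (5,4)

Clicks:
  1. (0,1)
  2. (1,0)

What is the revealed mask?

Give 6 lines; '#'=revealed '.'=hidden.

Answer: ##....
##....
##....
......
......
......

Derivation:
Click 1 (0,1) count=1: revealed 1 new [(0,1)] -> total=1
Click 2 (1,0) count=0: revealed 5 new [(0,0) (1,0) (1,1) (2,0) (2,1)] -> total=6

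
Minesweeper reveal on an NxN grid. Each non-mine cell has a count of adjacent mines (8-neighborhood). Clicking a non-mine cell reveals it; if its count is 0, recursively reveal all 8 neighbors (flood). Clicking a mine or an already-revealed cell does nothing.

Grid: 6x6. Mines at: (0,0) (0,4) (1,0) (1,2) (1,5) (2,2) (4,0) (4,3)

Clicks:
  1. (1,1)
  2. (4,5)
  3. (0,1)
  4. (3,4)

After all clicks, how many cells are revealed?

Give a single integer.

Answer: 10

Derivation:
Click 1 (1,1) count=4: revealed 1 new [(1,1)] -> total=1
Click 2 (4,5) count=0: revealed 8 new [(2,4) (2,5) (3,4) (3,5) (4,4) (4,5) (5,4) (5,5)] -> total=9
Click 3 (0,1) count=3: revealed 1 new [(0,1)] -> total=10
Click 4 (3,4) count=1: revealed 0 new [(none)] -> total=10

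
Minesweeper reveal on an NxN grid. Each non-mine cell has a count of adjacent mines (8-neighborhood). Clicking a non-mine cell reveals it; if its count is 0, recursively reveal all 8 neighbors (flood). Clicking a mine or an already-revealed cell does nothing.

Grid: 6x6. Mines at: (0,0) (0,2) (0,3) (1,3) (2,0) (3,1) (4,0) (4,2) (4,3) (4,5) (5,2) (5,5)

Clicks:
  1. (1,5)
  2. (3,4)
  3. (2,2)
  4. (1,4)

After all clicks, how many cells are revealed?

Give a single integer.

Click 1 (1,5) count=0: revealed 8 new [(0,4) (0,5) (1,4) (1,5) (2,4) (2,5) (3,4) (3,5)] -> total=8
Click 2 (3,4) count=2: revealed 0 new [(none)] -> total=8
Click 3 (2,2) count=2: revealed 1 new [(2,2)] -> total=9
Click 4 (1,4) count=2: revealed 0 new [(none)] -> total=9

Answer: 9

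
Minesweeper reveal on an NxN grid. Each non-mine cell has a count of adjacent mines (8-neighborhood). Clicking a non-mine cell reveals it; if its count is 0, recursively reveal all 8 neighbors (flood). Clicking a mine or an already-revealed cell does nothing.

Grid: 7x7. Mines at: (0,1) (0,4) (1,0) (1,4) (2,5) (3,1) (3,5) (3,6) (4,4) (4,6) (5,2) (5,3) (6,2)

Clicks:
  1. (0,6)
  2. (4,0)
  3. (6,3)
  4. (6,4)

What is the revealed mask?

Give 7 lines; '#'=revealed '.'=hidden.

Click 1 (0,6) count=0: revealed 4 new [(0,5) (0,6) (1,5) (1,6)] -> total=4
Click 2 (4,0) count=1: revealed 1 new [(4,0)] -> total=5
Click 3 (6,3) count=3: revealed 1 new [(6,3)] -> total=6
Click 4 (6,4) count=1: revealed 1 new [(6,4)] -> total=7

Answer: .....##
.....##
.......
.......
#......
.......
...##..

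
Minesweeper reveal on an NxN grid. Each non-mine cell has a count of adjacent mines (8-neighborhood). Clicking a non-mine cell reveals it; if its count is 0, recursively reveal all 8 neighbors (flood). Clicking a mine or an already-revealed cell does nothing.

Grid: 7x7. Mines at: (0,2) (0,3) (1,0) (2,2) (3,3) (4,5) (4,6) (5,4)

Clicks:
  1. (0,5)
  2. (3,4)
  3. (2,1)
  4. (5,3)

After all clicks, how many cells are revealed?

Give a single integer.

Answer: 14

Derivation:
Click 1 (0,5) count=0: revealed 12 new [(0,4) (0,5) (0,6) (1,4) (1,5) (1,6) (2,4) (2,5) (2,6) (3,4) (3,5) (3,6)] -> total=12
Click 2 (3,4) count=2: revealed 0 new [(none)] -> total=12
Click 3 (2,1) count=2: revealed 1 new [(2,1)] -> total=13
Click 4 (5,3) count=1: revealed 1 new [(5,3)] -> total=14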